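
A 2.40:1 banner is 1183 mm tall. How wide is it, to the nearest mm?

Width = 1183 × 2.400 = 2839.20.

2839 mm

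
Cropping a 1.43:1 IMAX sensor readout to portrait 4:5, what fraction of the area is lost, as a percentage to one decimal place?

44.1%

The height stays; only width is cut (since portrait 4:5 is narrower than 1.43:1 IMAX).
Fraction kept = (0.800)/(1.430) ≈ 55.94%, so 44.06% is lost.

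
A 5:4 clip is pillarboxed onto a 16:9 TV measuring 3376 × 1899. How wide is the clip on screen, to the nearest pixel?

2374 px

Since 1.250 < 1.778, the clip is height-limited.
That makes the image 2373.75 px wide (1899 × 5/4).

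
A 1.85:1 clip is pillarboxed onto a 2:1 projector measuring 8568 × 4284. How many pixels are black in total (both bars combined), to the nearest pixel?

Since 1.850 < 2.000, the clip is height-limited.
The clip is 4284 × 1.850 ≈ 7925.4000 px wide.
Black = 8568 − 7925.4000 = 642.6000 px.
That's 642.6000 × 4284 ≈ 2752898 black pixels.

2752898 pixels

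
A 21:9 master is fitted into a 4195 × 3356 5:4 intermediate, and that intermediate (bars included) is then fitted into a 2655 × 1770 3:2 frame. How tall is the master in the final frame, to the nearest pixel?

948 px

21:9 in 4195×3356: fills the width, so the master is 4195.00 × 1797.86.
The 5:4 canvas is height-limited in 2655×1770, giving 2212.50 × 1770.00; scale factor 0.5274.
Applying the same ×0.5274: 1797.86 → 948.21.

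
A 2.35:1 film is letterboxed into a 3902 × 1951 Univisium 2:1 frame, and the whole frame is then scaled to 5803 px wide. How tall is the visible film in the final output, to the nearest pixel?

2469 px

In the 3902×1951 frame the film fills the width: height = 3902 / 2.350 ≈ 1660.43 px.
Scaling 3902 → 5803 is ×1.4872, so the height becomes 1660.43 × 1.4872 ≈ 2469.36 px.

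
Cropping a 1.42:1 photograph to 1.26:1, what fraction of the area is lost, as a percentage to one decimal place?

The height stays; only width is cut (since 1.26:1 is narrower than 1.42:1).
(1.260)/(1.420) ≈ 0.887 of the area survives, leaving 11.27% discarded.

11.3%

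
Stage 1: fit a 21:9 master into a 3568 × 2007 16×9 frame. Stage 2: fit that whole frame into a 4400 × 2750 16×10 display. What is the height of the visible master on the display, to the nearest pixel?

First fit — 21:9 into 3568×2007 spans the width: 3568.00 × 1529.14.
Second fit — the 16×9 canvas into 4400×2750 spans the width: 4400.00 × 2475.00 (×1.2332 from 3568×2007).
So the master's height is 1529.14 × 1.2332 ≈ 1885.71.

1886 px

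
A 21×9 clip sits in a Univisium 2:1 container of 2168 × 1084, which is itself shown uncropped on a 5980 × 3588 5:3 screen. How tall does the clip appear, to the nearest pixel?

First fit — 21×9 into 2168×1084 spans the width: 2168.00 × 929.14.
The Univisium 2:1 canvas is width-limited in 5980×3588, giving 5980.00 × 2990.00; scale factor 2.7583.
The clip scales with it: height 929.14 × 2.7583 ≈ 2562.86.

2563 px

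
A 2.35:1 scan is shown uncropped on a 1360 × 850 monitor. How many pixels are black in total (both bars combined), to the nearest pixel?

Since 2.350 > 1.600, the scan is width-limited.
That makes the image 578.7234 px tall (1360 / 2.350).
Leftover height: 850 − 578.7234 = 271.2766 px.
Bar area = 271.2766 × 1360 ≈ 368936 px.

368936 pixels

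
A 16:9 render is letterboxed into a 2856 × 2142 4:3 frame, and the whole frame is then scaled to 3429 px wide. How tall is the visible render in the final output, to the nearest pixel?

1929 px

At 2856×2142 the render is width-limited, so height = 2856 × 9/16 ≈ 1606.50 px.
The frame scales by 3429/2856 = 1.2006; 1606.50 × 1.2006 ≈ 1928.81 px.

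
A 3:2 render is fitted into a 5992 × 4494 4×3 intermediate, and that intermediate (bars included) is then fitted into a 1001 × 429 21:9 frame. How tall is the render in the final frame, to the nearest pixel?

381 px

First fit — 3:2 into 5992×4494 spans the width: 5992.00 × 3994.67.
The 4×3 canvas is height-limited in 1001×429, giving 572.00 × 429.00; scale factor 0.0955.
The render scales with it: height 3994.67 × 0.0955 ≈ 381.33.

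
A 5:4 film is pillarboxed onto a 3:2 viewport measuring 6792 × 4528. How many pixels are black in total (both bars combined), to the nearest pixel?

5125696 pixels

5:4 is narrower than 3:2, so it spans the full height.
That makes the image 5660.0000 px wide (4528 × 5/4).
Leftover width: 6792 − 5660.0000 = 1132.0000 px.
That's 1132.0000 × 4528 ≈ 5125696 black pixels.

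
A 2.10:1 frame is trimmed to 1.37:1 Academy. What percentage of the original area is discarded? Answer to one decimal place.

34.8%

Going from 2.10:1 to 1.37:1 Academy means cutting width while keeping height.
Area ratio = (1.370)/(2.100) = 65.24%; the remaining 34.76% is cropped out.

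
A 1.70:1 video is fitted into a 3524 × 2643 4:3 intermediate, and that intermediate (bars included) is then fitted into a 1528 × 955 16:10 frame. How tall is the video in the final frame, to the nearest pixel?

1.70:1 in 3524×2643: fills the width, so the video is 3524.00 × 2072.94.
The 4:3 canvas is height-limited in 1528×955, giving 1273.33 × 955.00; scale factor 0.3613.
So the video's height is 2072.94 × 0.3613 ≈ 749.02.

749 px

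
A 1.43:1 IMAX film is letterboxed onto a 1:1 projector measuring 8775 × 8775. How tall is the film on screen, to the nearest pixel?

6136 px

Since 1.430 > 1.000, the film is width-limited.
The film is 8775 / 1.430 ≈ 6136.36 px tall.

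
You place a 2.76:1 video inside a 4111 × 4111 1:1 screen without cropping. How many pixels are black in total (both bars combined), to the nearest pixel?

10777016 pixels

2.76:1 is wider than 1:1, so it spans the full width.
That makes the image 1489.4928 px tall (4111 / 2.760).
Black = 4111 − 1489.4928 = 2621.5072 px.
That's 2621.5072 × 4111 ≈ 10777016 black pixels.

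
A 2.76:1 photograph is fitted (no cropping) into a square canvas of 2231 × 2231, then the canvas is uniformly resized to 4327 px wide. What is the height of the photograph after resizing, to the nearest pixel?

Fitted into 2231×2231, the photograph spans the width; its height is 2231 / 2.760 ≈ 808.33 px.
Scaling 2231 → 4327 is ×1.9395, so the height becomes 808.33 × 1.9395 ≈ 1567.75 px.

1568 px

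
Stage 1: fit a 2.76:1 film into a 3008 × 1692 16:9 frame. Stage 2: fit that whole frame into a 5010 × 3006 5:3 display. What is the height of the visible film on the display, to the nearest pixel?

First fit — 2.76:1 into 3008×1692 spans the width: 3008.00 × 1089.86.
16:9 in 5010×3006: fills the width, so the intermediate becomes 5010.00 × 2818.12 — a scale of ×1.6656.
Applying the same ×1.6656: 1089.86 → 1815.22.

1815 px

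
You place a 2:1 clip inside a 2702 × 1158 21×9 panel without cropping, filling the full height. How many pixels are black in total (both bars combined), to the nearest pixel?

That makes the image 2316.0000 px wide (1158 × 2/1).
2702 − 2316.0000 = 386.0000 px of bars.
Bar area = 386.0000 × 1158 ≈ 446988 px.

446988 pixels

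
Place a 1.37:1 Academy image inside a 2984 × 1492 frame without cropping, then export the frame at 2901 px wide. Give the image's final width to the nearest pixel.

At 2984×1492 the image is height-limited, so width = 1492 × 1.370 ≈ 2044.04 px.
Resizing to 2901 px wide multiplies everything by 0.9722: 2044.04 → 1987.18 px.

1987 px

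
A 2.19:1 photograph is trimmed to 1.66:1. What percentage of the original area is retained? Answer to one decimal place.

1.66:1 is narrower than 2.19:1, so the crop keeps the full height and trims the width.
(1.660)/(2.190) ≈ 0.758 of the area survives.

75.8%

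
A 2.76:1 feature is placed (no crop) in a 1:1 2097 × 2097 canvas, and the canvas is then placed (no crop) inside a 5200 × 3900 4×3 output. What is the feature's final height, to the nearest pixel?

1413 px

2.76:1 in 2097×2097: fills the width, so the feature is 2097.00 × 759.78.
The 1:1 canvas is height-limited in 5200×3900, giving 3900.00 × 3900.00; scale factor 1.8598.
The feature scales with it: height 759.78 × 1.8598 ≈ 1413.04.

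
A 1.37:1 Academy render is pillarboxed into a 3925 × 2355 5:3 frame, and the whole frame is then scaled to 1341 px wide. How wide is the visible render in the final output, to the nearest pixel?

In the 3925×2355 frame the render fills the height: width = 2355 × 1.370 ≈ 3226.35 px.
Scaling 3925 → 1341 is ×0.3417, so the width becomes 3226.35 × 0.3417 ≈ 1102.30 px.

1102 px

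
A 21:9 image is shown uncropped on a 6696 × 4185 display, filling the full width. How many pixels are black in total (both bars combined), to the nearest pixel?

That makes the image 2869.7143 px tall (6696 × 9/21).
Black = 4185 − 2869.7143 = 1315.2857 px.
Across the 6696-px span: 1315.2857 × 6696 ≈ 8807153 px.

8807153 pixels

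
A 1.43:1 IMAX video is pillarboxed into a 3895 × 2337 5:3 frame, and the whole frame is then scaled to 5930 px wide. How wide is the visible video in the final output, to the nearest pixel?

Fitted into 3895×2337, the video spans the height; its width is 2337 × 1.430 ≈ 3341.91 px.
The frame scales by 5930/3895 = 1.5225; 3341.91 × 1.5225 ≈ 5087.94 px.

5088 px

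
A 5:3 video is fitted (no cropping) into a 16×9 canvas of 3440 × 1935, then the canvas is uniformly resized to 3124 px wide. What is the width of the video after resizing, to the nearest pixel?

2929 px

In the 3440×1935 frame the video fills the height: width = 1935 × 5/3 ≈ 3225.00 px.
Scaling 3440 → 3124 is ×0.9081, so the width becomes 3225.00 × 0.9081 ≈ 2928.75 px.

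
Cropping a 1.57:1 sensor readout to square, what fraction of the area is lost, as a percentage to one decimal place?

The height stays; only width is cut (since square is narrower than 1.57:1).
(1.000)/(1.570) ≈ 0.637 of the area survives, leaving 36.31% discarded.

36.3%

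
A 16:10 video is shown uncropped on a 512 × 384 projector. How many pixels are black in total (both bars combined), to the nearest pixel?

32768 pixels

Since 1.600 > 1.333, the video is width-limited.
That makes the image 320.0000 px tall (512 × 10/16).
Black = 384 − 320.0000 = 64.0000 px.
Bar area = 64.0000 × 512 ≈ 32768 px.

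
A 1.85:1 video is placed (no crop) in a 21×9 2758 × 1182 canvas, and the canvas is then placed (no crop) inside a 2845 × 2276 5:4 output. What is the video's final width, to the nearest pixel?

First fit — 1.85:1 into 2758×1182 spans the height: 2186.70 × 1182.00.
The 21×9 canvas is width-limited in 2845×2276, giving 2845.00 × 1219.29; scale factor 1.0315.
So the video's width is 2186.70 × 1.0315 ≈ 2255.68.

2256 px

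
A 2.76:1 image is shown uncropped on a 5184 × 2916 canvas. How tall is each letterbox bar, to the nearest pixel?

519 px

Since 2.760 > 1.778, the image is width-limited.
The image is 5184 / 2.760 ≈ 1878.26 px tall.
Leftover height: 2916 − 1878.26 = 1037.74 px → 518.87 each side.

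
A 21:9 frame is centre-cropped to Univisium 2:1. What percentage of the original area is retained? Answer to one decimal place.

85.7%

The height stays; only width is cut (since Univisium 2:1 is narrower than 21:9).
Area ratio = (2.000)/(2.333) = 85.71% retained.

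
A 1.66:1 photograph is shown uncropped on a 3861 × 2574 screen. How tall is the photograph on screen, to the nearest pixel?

Since 1.660 > 1.500, the photograph is width-limited.
Content height = 3861 / 1.660 ≈ 2325.90 px.

2326 px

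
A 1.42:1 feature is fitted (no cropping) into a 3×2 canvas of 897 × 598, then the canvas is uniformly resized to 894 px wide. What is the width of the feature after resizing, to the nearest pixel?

At 897×598 the feature is height-limited, so width = 598 × 1.420 ≈ 849.16 px.
Scaling 897 → 894 is ×0.9967, so the width becomes 849.16 × 0.9967 ≈ 846.32 px.

846 px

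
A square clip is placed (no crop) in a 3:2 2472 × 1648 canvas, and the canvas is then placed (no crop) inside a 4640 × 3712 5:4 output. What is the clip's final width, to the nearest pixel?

3093 px

Inside the 2472×1648 canvas the clip is height-limited at 1648.00 × 1648.00.
3:2 in 4640×3712: fills the width, so the intermediate becomes 4640.00 × 3093.33 — a scale of ×1.8770.
The clip scales with it: width 1648.00 × 1.8770 ≈ 3093.33.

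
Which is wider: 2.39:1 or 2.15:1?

2.39:1

2.39 and 2.15; 2.39 > 2.15.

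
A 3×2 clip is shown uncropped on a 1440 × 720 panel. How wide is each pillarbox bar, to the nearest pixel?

Since 1.500 < 2.000, the clip is height-limited.
Content width = 720 × 3/2 ≈ 1080.00 px.
Black = 1440 − 1080.00 = 360.00 px, or 180.00 per bar.

180 px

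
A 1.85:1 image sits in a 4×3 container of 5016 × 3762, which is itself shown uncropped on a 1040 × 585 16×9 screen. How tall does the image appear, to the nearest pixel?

1.85:1 in 5016×3762: fills the width, so the image is 5016.00 × 2711.35.
4×3 in 1040×585: fills the height, so the intermediate becomes 780.00 × 585.00 — a scale of ×0.1555.
So the image's height is 2711.35 × 0.1555 ≈ 421.62.

422 px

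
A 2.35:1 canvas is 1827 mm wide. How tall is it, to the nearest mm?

At 2.35:1, 1827 / 2.350 ≈ 777.45.

777 mm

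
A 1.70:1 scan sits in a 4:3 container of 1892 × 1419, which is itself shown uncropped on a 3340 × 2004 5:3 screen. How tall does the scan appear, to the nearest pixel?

Inside the 1892×1419 canvas the scan is width-limited at 1892.00 × 1112.94.
Second fit — the 4:3 canvas into 3340×2004 spans the height: 2672.00 × 2004.00 (×1.4123 from 1892×1419).
So the scan's height is 1112.94 × 1.4123 ≈ 1571.76.

1572 px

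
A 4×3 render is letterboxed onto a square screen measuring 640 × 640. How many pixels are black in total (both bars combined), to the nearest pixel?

4×3 (1.333) > square (1.000), so the render fills the width.
Content height = 640 × 3/4 ≈ 480.0000 px.
Black = 640 − 480.0000 = 160.0000 px.
That's 160.0000 × 640 ≈ 102400 black pixels.

102400 pixels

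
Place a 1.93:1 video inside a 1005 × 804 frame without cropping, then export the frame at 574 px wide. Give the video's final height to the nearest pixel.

297 px

At 1005×804 the video is width-limited, so height = 1005 / 1.930 ≈ 520.73 px.
Scaling 1005 → 574 is ×0.5711, so the height becomes 520.73 × 0.5711 ≈ 297.41 px.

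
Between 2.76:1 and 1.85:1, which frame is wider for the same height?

2.76 and 1.85; 2.76 > 1.85.

2.76:1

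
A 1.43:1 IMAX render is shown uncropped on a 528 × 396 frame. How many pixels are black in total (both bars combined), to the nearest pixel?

Since 1.430 > 1.333, the render is width-limited.
That makes the image 369.2308 px tall (528 / 1.430).
Leftover height: 396 − 369.2308 = 26.7692 px.
That's 26.7692 × 528 ≈ 14134 black pixels.

14134 pixels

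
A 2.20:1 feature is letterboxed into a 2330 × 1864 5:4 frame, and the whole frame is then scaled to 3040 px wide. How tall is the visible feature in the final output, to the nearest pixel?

Fitted into 2330×1864, the feature spans the width; its height is 2330 / 2.200 ≈ 1059.09 px.
The frame scales by 3040/2330 = 1.3047; 1059.09 × 1.3047 ≈ 1381.82 px.

1382 px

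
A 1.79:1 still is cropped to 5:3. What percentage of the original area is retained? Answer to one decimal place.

93.1%

The height stays; only width is cut (since 5:3 is narrower than 1.79:1).
(1.667)/(1.790) ≈ 0.931 of the area survives.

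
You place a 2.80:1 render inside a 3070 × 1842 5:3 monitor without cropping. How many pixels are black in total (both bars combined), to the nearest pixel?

2288904 pixels

2.80:1 is wider than 5:3, so it spans the full width.
Content height = 3070 / 2.800 ≈ 1096.4286 px.
Black = 1842 − 1096.4286 = 745.5714 px.
Bar area = 745.5714 × 3070 ≈ 2288904 px.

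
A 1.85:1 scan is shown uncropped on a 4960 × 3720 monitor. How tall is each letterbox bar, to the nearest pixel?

519 px

1.85:1 is wider than 4:3, so it spans the full width.
Content height = 4960 / 1.850 ≈ 2681.08 px.
Black = 3720 − 2681.08 = 1038.92 px, or 519.46 per bar.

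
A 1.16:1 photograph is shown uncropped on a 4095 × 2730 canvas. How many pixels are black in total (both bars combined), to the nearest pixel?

1.16:1 (1.160) < 3:2 (1.500), so the photograph fills the height.
The photograph is 2730 × 1.160 ≈ 3166.8000 px wide.
Leftover width: 4095 − 3166.8000 = 928.2000 px.
Across the 2730-px span: 928.2000 × 2730 ≈ 2533986 px.

2533986 pixels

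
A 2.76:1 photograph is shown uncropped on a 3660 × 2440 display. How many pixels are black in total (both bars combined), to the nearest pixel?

Since 2.760 > 1.500, the photograph is width-limited.
The photograph is 3660 / 2.760 ≈ 1326.0870 px tall.
Leftover height: 2440 − 1326.0870 = 1113.9130 px.
Across the 3660-px span: 1113.9130 × 3660 ≈ 4076922 px.

4076922 pixels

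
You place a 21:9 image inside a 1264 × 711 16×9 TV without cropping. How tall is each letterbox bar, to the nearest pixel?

21:9 (2.333) > 16×9 (1.778), so the image fills the width.
That makes the image 541.71 px tall (1264 × 9/21).
711 − 541.71 = 169.29 px of bars (84.64 each).

85 px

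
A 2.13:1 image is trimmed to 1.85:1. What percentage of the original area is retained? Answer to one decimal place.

1.85:1 is narrower than 2.13:1, so the crop keeps the full height and trims the width.
Fraction kept = (1.850)/(2.130) ≈ 86.85%.

86.9%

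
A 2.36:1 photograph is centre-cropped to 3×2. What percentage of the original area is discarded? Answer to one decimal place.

36.4%

3×2 is narrower than 2.36:1, so the crop keeps the full height and trims the width.
Area ratio = (1.500)/(2.360) = 63.56%; the remaining 36.44% is cropped out.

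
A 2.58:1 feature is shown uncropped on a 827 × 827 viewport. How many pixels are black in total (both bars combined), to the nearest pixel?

Since 2.580 > 1.000, the feature is width-limited.
The feature is 827 / 2.580 ≈ 320.5426 px tall.
827 − 320.5426 = 506.4574 px of bars.
That's 506.4574 × 827 ≈ 418840 black pixels.

418840 pixels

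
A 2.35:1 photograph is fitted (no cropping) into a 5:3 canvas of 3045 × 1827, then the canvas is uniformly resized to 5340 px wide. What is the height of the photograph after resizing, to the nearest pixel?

2272 px

Fitted into 3045×1827, the photograph spans the width; its height is 3045 / 2.350 ≈ 1295.74 px.
Resizing to 5340 px wide multiplies everything by 1.7537: 1295.74 → 2272.34 px.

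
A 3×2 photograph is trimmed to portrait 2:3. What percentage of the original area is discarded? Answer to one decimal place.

55.6%

Going from 3×2 to portrait 2:3 means cutting width while keeping height.
Area ratio = (0.667)/(1.500) = 44.44%; the remaining 55.56% is cropped out.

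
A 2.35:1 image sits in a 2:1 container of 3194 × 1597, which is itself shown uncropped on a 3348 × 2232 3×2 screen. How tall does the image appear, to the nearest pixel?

1425 px

First fit — 2.35:1 into 3194×1597 spans the width: 3194.00 × 1359.15.
The 2:1 canvas is width-limited in 3348×2232, giving 3348.00 × 1674.00; scale factor 1.0482.
The image scales with it: height 1359.15 × 1.0482 ≈ 1424.68.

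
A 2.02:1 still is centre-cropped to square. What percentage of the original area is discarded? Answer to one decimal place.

50.5%

square is narrower than 2.02:1, so the crop keeps the full height and trims the width.
Area ratio = (1.000)/(2.020) = 49.50%; the remaining 50.50% is cropped out.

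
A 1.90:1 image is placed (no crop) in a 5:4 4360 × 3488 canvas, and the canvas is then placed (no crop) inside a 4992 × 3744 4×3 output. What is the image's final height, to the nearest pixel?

2463 px

1.90:1 in 4360×3488: fills the width, so the image is 4360.00 × 2294.74.
5:4 in 4992×3744: fills the height, so the intermediate becomes 4680.00 × 3744.00 — a scale of ×1.0734.
Applying the same ×1.0734: 2294.74 → 2463.16.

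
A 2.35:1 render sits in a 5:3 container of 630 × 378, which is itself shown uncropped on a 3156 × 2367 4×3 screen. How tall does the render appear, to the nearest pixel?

2.35:1 in 630×378: fills the width, so the render is 630.00 × 268.09.
5:3 in 3156×2367: fills the width, so the intermediate becomes 3156.00 × 1893.60 — a scale of ×5.0095.
Applying the same ×5.0095: 268.09 → 1342.98.

1343 px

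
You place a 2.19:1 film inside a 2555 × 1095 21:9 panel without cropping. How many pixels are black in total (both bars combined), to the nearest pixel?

171860 pixels

2.19:1 is narrower than 21:9, so it spans the full height.
The film is 1095 × 2.190 ≈ 2398.0500 px wide.
2555 − 2398.0500 = 156.9500 px of bars.
That's 156.9500 × 1095 ≈ 171860 black pixels.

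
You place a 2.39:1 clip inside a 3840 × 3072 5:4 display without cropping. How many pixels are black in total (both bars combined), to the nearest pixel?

Since 2.390 > 1.250, the clip is width-limited.
Content height = 3840 / 2.390 ≈ 1606.6946 px.
Leftover height: 3072 − 1606.6946 = 1465.3054 px.
Bar area = 1465.3054 × 3840 ≈ 5626773 px.

5626773 pixels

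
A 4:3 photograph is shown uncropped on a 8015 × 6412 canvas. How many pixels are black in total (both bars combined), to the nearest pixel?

Since 1.333 > 1.250, the photograph is width-limited.
The photograph is 8015 × 3/4 ≈ 6011.2500 px tall.
Leftover height: 6412 − 6011.2500 = 400.7500 px.
Across the 8015-px span: 400.7500 × 8015 ≈ 3212011 px.

3212011 pixels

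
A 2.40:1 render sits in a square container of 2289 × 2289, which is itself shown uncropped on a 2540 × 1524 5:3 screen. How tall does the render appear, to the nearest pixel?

2.40:1 in 2289×2289: fills the width, so the render is 2289.00 × 953.75.
square in 2540×1524: fills the height, so the intermediate becomes 1524.00 × 1524.00 — a scale of ×0.6658.
So the render's height is 953.75 × 0.6658 ≈ 635.00.

635 px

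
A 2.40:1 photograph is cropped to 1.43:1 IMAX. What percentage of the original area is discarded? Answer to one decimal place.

40.4%

1.43:1 IMAX is narrower than 2.40:1, so the crop keeps the full height and trims the width.
Fraction kept = (1.430)/(2.400) ≈ 59.58%, so 40.42% is lost.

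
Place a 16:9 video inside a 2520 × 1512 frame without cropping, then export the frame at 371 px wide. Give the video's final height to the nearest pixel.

Fitted into 2520×1512, the video spans the width; its height is 2520 × 9/16 ≈ 1417.50 px.
The frame scales by 371/2520 = 0.1472; 1417.50 × 0.1472 ≈ 208.69 px.

209 px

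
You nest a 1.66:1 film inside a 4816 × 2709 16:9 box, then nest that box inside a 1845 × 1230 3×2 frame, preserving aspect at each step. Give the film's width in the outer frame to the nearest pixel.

Inside the 4816×2709 canvas the film is height-limited at 4496.94 × 2709.00.
16:9 in 1845×1230: fills the width, so the intermediate becomes 1845.00 × 1037.81 — a scale of ×0.3831.
The film scales with it: width 4496.94 × 0.3831 ≈ 1722.77.

1723 px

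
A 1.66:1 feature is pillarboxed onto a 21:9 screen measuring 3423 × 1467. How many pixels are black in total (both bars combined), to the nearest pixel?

1449073 pixels

Since 1.660 < 2.333, the feature is height-limited.
The feature is 1467 × 1.660 ≈ 2435.2200 px wide.
Black = 3423 − 2435.2200 = 987.7800 px.
Bar area = 987.7800 × 1467 ≈ 1449073 px.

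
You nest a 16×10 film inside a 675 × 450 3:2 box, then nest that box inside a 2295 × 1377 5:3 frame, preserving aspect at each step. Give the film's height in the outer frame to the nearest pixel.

16×10 in 675×450: fills the width, so the film is 675.00 × 421.88.
Second fit — the 3:2 canvas into 2295×1377 spans the height: 2065.50 × 1377.00 (×3.0600 from 675×450).
Applying the same ×3.0600: 421.88 → 1290.94.

1291 px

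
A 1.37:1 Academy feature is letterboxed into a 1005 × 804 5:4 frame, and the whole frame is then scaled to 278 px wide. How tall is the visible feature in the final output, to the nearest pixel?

In the 1005×804 frame the feature fills the width: height = 1005 / 1.370 ≈ 733.58 px.
Resizing to 278 px wide multiplies everything by 0.2766: 733.58 → 202.92 px.

203 px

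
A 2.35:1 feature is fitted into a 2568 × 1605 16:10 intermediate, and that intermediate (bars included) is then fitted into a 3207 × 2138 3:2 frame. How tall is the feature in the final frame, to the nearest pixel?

1365 px

First fit — 2.35:1 into 2568×1605 spans the width: 2568.00 × 1092.77.
The 16:10 canvas is width-limited in 3207×2138, giving 3207.00 × 2004.38; scale factor 1.2488.
The feature scales with it: height 1092.77 × 1.2488 ≈ 1364.68.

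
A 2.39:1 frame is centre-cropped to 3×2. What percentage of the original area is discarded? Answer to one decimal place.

37.2%

Going from 2.39:1 to 3×2 means cutting width while keeping height.
Fraction kept = (1.500)/(2.390) ≈ 62.76%, so 37.24% is lost.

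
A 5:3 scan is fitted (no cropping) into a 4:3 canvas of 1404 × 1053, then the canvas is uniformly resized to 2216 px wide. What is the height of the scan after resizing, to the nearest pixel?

1330 px

In the 1404×1053 frame the scan fills the width: height = 1404 × 3/5 ≈ 842.40 px.
Scaling 1404 → 2216 is ×1.5783, so the height becomes 842.40 × 1.5783 ≈ 1329.60 px.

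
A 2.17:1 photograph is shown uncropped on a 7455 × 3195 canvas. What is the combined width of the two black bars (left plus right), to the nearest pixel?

522 px

2.17:1 is narrower than 21:9, so it spans the full height.
Content width = 3195 × 2.170 ≈ 6933.15 px.
7455 − 6933.15 = 521.85 px of bars.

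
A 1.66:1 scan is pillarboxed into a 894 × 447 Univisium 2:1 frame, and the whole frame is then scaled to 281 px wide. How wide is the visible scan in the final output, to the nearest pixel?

233 px

Fitted into 894×447, the scan spans the height; its width is 447 × 1.660 ≈ 742.02 px.
Scaling 894 → 281 is ×0.3143, so the width becomes 742.02 × 0.3143 ≈ 233.23 px.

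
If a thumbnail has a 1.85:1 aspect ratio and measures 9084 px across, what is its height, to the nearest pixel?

9084 / 1.850 = 4910.27.

4910 px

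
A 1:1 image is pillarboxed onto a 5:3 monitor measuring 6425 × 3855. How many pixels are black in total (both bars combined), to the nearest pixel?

1:1 (1.000) < 5:3 (1.667), so the image fills the height.
The image is 3855 × 1/1 ≈ 3855.0000 px wide.
6425 − 3855.0000 = 2570.0000 px of bars.
Across the 3855-px span: 2570.0000 × 3855 ≈ 9907350 px.

9907350 pixels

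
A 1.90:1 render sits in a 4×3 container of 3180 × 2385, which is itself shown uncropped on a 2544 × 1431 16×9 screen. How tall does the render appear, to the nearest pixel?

1004 px

Inside the 3180×2385 canvas the render is width-limited at 3180.00 × 1673.68.
Second fit — the 4×3 canvas into 2544×1431 spans the height: 1908.00 × 1431.00 (×0.6000 from 3180×2385).
Applying the same ×0.6000: 1673.68 → 1004.21.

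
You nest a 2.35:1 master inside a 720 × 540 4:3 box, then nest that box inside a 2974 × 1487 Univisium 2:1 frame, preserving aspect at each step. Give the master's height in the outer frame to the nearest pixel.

844 px

Inside the 720×540 canvas the master is width-limited at 720.00 × 306.38.
The 4:3 canvas is height-limited in 2974×1487, giving 1982.67 × 1487.00; scale factor 2.7537.
The master scales with it: height 306.38 × 2.7537 ≈ 843.69.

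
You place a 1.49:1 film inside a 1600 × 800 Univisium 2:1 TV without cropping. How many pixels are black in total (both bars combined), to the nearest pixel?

326400 pixels

1.49:1 (1.490) < Univisium 2:1 (2.000), so the film fills the height.
Content width = 800 × 1.490 ≈ 1192.0000 px.
Black = 1600 − 1192.0000 = 408.0000 px.
Bar area = 408.0000 × 800 ≈ 326400 px.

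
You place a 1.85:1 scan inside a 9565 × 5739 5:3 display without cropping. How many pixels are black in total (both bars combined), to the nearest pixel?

Since 1.850 > 1.667, the scan is width-limited.
Content height = 9565 / 1.850 ≈ 5170.2703 px.
Leftover height: 5739 − 5170.2703 = 568.7297 px.
That's 568.7297 × 9565 ≈ 5439900 black pixels.

5439900 pixels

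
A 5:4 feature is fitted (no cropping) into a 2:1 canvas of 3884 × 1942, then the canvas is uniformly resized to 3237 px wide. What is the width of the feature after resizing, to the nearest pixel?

In the 3884×1942 frame the feature fills the height: width = 1942 × 5/4 ≈ 2427.50 px.
Scaling 3884 → 3237 is ×0.8334, so the width becomes 2427.50 × 0.8334 ≈ 2023.12 px.

2023 px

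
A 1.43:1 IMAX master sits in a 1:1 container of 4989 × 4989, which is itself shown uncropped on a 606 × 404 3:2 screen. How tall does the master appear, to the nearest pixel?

283 px

Inside the 4989×4989 canvas the master is width-limited at 4989.00 × 3488.81.
1:1 in 606×404: fills the height, so the intermediate becomes 404.00 × 404.00 — a scale of ×0.0810.
The master scales with it: height 3488.81 × 0.0810 ≈ 282.52.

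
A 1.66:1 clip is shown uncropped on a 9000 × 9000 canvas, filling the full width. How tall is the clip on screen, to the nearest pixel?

5422 px

Content height = 9000 / 1.660 ≈ 5421.69 px.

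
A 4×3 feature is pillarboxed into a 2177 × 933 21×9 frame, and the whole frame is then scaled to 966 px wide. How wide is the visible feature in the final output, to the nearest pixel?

In the 2177×933 frame the feature fills the height: width = 933 × 4/3 ≈ 1244.00 px.
Resizing to 966 px wide multiplies everything by 0.4437: 1244.00 → 552.00 px.

552 px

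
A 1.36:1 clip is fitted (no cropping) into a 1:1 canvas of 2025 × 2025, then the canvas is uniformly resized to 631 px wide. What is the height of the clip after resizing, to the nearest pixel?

Fitted into 2025×2025, the clip spans the width; its height is 2025 / 1.360 ≈ 1488.97 px.
Scaling 2025 → 631 is ×0.3116, so the height becomes 1488.97 × 0.3116 ≈ 463.97 px.

464 px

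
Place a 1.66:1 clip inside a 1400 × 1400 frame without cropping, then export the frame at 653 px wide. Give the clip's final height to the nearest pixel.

Fitted into 1400×1400, the clip spans the width; its height is 1400 / 1.660 ≈ 843.37 px.
Resizing to 653 px wide multiplies everything by 0.4664: 843.37 → 393.37 px.

393 px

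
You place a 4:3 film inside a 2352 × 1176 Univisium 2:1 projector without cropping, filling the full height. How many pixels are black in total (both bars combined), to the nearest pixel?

That makes the image 1568.0000 px wide (1176 × 4/3).
2352 − 1568.0000 = 784.0000 px of bars.
That's 784.0000 × 1176 ≈ 921984 black pixels.

921984 pixels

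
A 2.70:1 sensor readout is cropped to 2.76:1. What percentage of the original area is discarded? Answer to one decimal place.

2.2%

Going from 2.70:1 to 2.76:1 means cutting height while keeping width.
(2.700)/(2.760) ≈ 0.978 of the area survives, leaving 2.17% discarded.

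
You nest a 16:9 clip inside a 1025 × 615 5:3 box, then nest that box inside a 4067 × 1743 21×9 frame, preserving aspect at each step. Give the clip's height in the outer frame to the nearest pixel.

16:9 in 1025×615: fills the width, so the clip is 1025.00 × 576.56.
The 5:3 canvas is height-limited in 4067×1743, giving 2905.00 × 1743.00; scale factor 2.8341.
Applying the same ×2.8341: 576.56 → 1634.06.

1634 px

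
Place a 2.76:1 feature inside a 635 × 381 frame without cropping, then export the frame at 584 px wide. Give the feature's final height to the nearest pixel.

212 px

In the 635×381 frame the feature fills the width: height = 635 / 2.760 ≈ 230.07 px.
The frame scales by 584/635 = 0.9197; 230.07 × 0.9197 ≈ 211.59 px.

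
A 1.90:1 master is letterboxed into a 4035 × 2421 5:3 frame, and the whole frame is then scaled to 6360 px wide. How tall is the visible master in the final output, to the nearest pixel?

3347 px

At 4035×2421 the master is width-limited, so height = 4035 / 1.900 ≈ 2123.68 px.
Scaling 4035 → 6360 is ×1.5762, so the height becomes 2123.68 × 1.5762 ≈ 3347.37 px.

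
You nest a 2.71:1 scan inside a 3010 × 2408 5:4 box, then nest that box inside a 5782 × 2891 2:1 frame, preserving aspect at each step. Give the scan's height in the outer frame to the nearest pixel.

1333 px

Inside the 3010×2408 canvas the scan is width-limited at 3010.00 × 1110.70.
5:4 in 5782×2891: fills the height, so the intermediate becomes 3613.75 × 2891.00 — a scale of ×1.2006.
So the scan's height is 1110.70 × 1.2006 ≈ 1333.49.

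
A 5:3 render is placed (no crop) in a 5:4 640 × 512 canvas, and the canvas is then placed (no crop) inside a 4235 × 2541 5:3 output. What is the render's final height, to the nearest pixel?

First fit — 5:3 into 640×512 spans the width: 640.00 × 384.00.
5:4 in 4235×2541: fills the height, so the intermediate becomes 3176.25 × 2541.00 — a scale of ×4.9629.
Applying the same ×4.9629: 384.00 → 1905.75.

1906 px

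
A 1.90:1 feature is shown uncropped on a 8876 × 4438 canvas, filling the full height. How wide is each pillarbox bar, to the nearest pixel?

Content width = 4438 × 1.900 ≈ 8432.20 px.
Black = 8876 − 8432.20 = 443.80 px, or 221.90 per bar.

222 px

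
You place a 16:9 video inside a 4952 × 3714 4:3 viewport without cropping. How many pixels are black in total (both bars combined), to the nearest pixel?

Since 1.778 > 1.333, the video is width-limited.
The video is 4952 × 9/16 ≈ 2785.5000 px tall.
3714 − 2785.5000 = 928.5000 px of bars.
Bar area = 928.5000 × 4952 ≈ 4597932 px.

4597932 pixels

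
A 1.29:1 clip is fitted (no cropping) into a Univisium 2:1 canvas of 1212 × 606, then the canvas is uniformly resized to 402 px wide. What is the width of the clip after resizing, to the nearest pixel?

259 px

Fitted into 1212×606, the clip spans the height; its width is 606 × 1.290 ≈ 781.74 px.
The frame scales by 402/1212 = 0.3317; 781.74 × 0.3317 ≈ 259.29 px.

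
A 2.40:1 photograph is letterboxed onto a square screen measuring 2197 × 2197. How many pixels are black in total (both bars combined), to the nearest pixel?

Since 2.400 > 1.000, the photograph is width-limited.
Content height = 2197 / 2.400 ≈ 915.4167 px.
Black = 2197 − 915.4167 = 1281.5833 px.
Across the 2197-px span: 1281.5833 × 2197 ≈ 2815639 px.

2815639 pixels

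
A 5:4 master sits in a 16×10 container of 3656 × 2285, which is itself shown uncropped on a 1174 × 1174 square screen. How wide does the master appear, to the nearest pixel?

First fit — 5:4 into 3656×2285 spans the height: 2856.25 × 2285.00.
The 16×10 canvas is width-limited in 1174×1174, giving 1174.00 × 733.75; scale factor 0.3211.
Applying the same ×0.3211: 2856.25 → 917.19.

917 px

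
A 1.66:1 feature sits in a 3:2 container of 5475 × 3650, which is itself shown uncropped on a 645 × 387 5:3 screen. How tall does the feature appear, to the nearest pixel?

1.66:1 in 5475×3650: fills the width, so the feature is 5475.00 × 3298.19.
Second fit — the 3:2 canvas into 645×387 spans the height: 580.50 × 387.00 (×0.1060 from 5475×3650).
So the feature's height is 3298.19 × 0.1060 ≈ 349.70.

350 px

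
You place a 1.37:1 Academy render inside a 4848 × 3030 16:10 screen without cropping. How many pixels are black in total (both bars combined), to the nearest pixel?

2111607 pixels

1.37:1 Academy is narrower than 16:10, so it spans the full height.
That makes the image 4151.1000 px wide (3030 × 1.370).
Black = 4848 − 4151.1000 = 696.9000 px.
Bar area = 696.9000 × 3030 ≈ 2111607 px.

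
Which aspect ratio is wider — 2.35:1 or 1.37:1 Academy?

2.35:1

2.35 and 1.37; 2.35 > 1.37.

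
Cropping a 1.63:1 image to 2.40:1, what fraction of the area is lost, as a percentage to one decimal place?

32.1%

Going from 1.63:1 to 2.40:1 means cutting height while keeping width.
Area ratio = (1.630)/(2.400) = 67.92%; the remaining 32.08% is cropped out.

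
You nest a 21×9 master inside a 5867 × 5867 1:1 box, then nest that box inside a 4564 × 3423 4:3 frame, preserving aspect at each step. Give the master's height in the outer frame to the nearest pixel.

1467 px

Inside the 5867×5867 canvas the master is width-limited at 5867.00 × 2514.43.
Second fit — the 1:1 canvas into 4564×3423 spans the height: 3423.00 × 3423.00 (×0.5834 from 5867×5867).
The master scales with it: height 2514.43 × 0.5834 ≈ 1467.00.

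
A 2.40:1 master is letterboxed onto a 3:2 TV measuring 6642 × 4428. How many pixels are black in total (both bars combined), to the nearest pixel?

11029041 pixels

2.40:1 is wider than 3:2, so it spans the full width.
Content height = 6642 / 2.400 ≈ 2767.5000 px.
Black = 4428 − 2767.5000 = 1660.5000 px.
Across the 6642-px span: 1660.5000 × 6642 ≈ 11029041 px.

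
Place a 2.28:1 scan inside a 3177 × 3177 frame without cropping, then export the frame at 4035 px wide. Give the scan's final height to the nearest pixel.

1770 px

At 3177×3177 the scan is width-limited, so height = 3177 / 2.280 ≈ 1393.42 px.
Scaling 3177 → 4035 is ×1.2701, so the height becomes 1393.42 × 1.2701 ≈ 1769.74 px.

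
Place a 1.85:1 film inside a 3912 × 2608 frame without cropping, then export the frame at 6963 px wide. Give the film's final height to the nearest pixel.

Fitted into 3912×2608, the film spans the width; its height is 3912 / 1.850 ≈ 2114.59 px.
Scaling 3912 → 6963 is ×1.7799, so the height becomes 2114.59 × 1.7799 ≈ 3763.78 px.

3764 px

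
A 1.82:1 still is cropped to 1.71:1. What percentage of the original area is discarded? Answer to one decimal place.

6.0%

1.71:1 is narrower than 1.82:1, so the crop keeps the full height and trims the width.
(1.710)/(1.820) ≈ 0.940 of the area survives, leaving 6.04% discarded.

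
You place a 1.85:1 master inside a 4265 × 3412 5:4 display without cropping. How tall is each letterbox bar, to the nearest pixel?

553 px

1.85:1 (1.850) > 5:4 (1.250), so the master fills the width.
Content height = 4265 / 1.850 ≈ 2305.41 px.
3412 − 2305.41 = 1106.59 px of bars (553.30 each).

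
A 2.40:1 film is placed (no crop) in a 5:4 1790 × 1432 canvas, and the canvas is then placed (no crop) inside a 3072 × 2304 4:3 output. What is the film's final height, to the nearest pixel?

First fit — 2.40:1 into 1790×1432 spans the width: 1790.00 × 745.83.
The 5:4 canvas is height-limited in 3072×2304, giving 2880.00 × 2304.00; scale factor 1.6089.
So the film's height is 745.83 × 1.6089 ≈ 1200.00.

1200 px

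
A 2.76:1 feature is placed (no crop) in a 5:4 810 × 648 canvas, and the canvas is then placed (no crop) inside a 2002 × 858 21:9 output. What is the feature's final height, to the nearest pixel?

389 px

2.76:1 in 810×648: fills the width, so the feature is 810.00 × 293.48.
5:4 in 2002×858: fills the height, so the intermediate becomes 1072.50 × 858.00 — a scale of ×1.3241.
Applying the same ×1.3241: 293.48 → 388.59.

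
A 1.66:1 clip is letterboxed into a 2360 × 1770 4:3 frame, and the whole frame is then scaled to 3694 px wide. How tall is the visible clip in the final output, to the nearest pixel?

Fitted into 2360×1770, the clip spans the width; its height is 2360 / 1.660 ≈ 1421.69 px.
Resizing to 3694 px wide multiplies everything by 1.5653: 1421.69 → 2225.30 px.

2225 px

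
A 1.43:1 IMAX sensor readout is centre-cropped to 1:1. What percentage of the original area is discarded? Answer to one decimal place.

1:1 is narrower than 1.43:1 IMAX, so the crop keeps the full height and trims the width.
(1.000)/(1.430) ≈ 0.699 of the area survives, leaving 30.07% discarded.

30.1%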